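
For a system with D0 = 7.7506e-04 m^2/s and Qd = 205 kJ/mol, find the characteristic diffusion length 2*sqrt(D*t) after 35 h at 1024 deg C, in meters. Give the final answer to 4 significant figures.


Step 1: D = D0 * exp(-Qd/(R*T))
T = 1297.15 K
D = 7.7506e-04 * exp(-205e3 / (8.314 * 1297.15)) = 4.30466e-12 m^2/s
Step 2: L = 2*sqrt(D*t)
t = 35 h = 126000 s
L = 2*sqrt(4.30466e-12 * 126000) = 1.473e-03 m


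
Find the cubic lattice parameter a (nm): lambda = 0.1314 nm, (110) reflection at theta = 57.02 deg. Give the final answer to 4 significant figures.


d = lambda / (2*sin(theta))
d = 0.1314 / (2*sin(57.02 deg))
d = 0.0783205 nm
a = d * sqrt(h^2+k^2+l^2) = 0.0783205 * sqrt(2)
a = 0.1108 nm


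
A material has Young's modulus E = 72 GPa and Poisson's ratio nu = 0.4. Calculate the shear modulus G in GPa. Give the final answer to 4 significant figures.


G = E / (2*(1+nu))
G = 72 / (2*(1+0.4))
G = 25.71 GPa


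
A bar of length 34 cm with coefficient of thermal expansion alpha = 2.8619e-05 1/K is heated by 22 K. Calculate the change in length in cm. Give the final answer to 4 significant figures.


dL = L0 * alpha * dT
dL = 34 * 2.8619e-05 * 22
dL = 0.02141 cm


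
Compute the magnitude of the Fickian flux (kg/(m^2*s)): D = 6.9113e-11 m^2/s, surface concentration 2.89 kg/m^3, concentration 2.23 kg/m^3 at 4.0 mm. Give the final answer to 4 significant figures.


J = -D * (dC/dx) = D * (C1 - C2) / dx
J = 6.9113e-11 * (2.89 - 2.23) / 4e-03
J = 1.14e-08 kg/(m^2*s)


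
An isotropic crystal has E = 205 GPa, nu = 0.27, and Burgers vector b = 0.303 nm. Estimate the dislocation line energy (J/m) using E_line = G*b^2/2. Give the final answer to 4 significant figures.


Step 1: G = E / (2*(1+nu))
G = 205 / (2*(1+0.27)) = 80.7087 GPa = 8.07087e+10 Pa
Step 2: E_line = G*b^2/2
b = 0.303 nm = 3.03e-10 m
E_line = 0.5 * 8.07087e+10 * (3.03e-10)^2 = 3.705e-09 J/m


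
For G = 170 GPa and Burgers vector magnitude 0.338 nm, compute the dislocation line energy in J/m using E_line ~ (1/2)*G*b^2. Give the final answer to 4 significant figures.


E = G*b^2/2
b = 0.338 nm = 3.38e-10 m
G = 170 GPa = 1.7e+11 Pa
E = 0.5 * 1.7e+11 * (3.38e-10)^2
E = 9.711e-09 J/m


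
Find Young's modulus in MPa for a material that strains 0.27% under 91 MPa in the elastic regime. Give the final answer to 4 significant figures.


E = sigma / epsilon
epsilon = 0.27% = 2.7e-03
E = 91 / 2.7e-03
E = 33700 MPa


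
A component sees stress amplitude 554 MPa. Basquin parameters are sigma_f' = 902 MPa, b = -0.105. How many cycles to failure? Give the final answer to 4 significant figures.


sigma_a = sigma_f' * (2*Nf)^b
2*Nf = (sigma_a / sigma_f')^(1/b)
2*Nf = (554 / 902)^(1/-0.105)
2*Nf = 103.791
Nf = 51.9 cycles


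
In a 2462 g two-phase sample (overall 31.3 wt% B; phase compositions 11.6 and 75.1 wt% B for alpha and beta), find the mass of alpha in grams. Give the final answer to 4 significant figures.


f_alpha = (C_beta - C0) / (C_beta - C_alpha)
f_alpha = (75.1 - 31.3) / (75.1 - 11.6) = 0.689764
m_alpha = f_alpha * m_total = 0.689764 * 2462 = 1698 g


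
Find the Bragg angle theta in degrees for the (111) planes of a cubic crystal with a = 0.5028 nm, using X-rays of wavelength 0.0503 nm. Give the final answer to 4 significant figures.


d = a / sqrt(h^2+k^2+l^2)
d = 0.5028 / sqrt(3) = 0.290292 nm
lambda = 2*d*sin(theta)  =>  sin(theta) = lambda / (2*d)
sin(theta) = 0.0503 / (2 * 0.290292) = 0.086637
theta = 4.97 deg


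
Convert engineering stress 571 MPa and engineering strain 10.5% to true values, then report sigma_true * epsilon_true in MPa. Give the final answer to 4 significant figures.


sigma_true = sigma_eng * (1 + epsilon_eng)
sigma_true = 571 * (1 + 0.105) = 630.955 MPa
epsilon_true = ln(1 + epsilon_eng)
epsilon_true = ln(1 + 0.105) = 0.0998453
sigma_true * epsilon_true = 630.955 * 0.0998453 = 63 MPa


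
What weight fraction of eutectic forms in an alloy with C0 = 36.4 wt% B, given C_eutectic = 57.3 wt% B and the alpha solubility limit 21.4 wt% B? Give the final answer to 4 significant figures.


f_primary = (C_e - C0) / (C_e - C_alpha_max)
f_primary = (57.3 - 36.4) / (57.3 - 21.4)
f_primary = 0.582173
f_eutectic = 1 - 0.582173 = 0.4178


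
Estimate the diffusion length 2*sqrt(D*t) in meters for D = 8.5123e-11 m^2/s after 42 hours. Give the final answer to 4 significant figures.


t = 42 hr = 151200 s
Diffusion length = 2*sqrt(D*t)
= 2*sqrt(8.5123e-11 * 151200)
= 7.175e-03 m


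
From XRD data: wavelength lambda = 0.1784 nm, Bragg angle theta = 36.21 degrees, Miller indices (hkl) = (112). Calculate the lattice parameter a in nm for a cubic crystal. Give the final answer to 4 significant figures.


d = lambda / (2*sin(theta))
d = 0.1784 / (2*sin(36.21 deg))
d = 0.150995 nm
a = d * sqrt(h^2+k^2+l^2) = 0.150995 * sqrt(6)
a = 0.3699 nm


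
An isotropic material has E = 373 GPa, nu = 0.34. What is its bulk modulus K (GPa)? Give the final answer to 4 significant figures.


K = E / (3*(1-2*nu))
K = 373 / (3*(1-2*0.34))
K = 388.5 GPa


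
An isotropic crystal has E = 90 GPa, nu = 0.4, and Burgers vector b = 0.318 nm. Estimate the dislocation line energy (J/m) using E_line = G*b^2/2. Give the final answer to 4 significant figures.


Step 1: G = E / (2*(1+nu))
G = 90 / (2*(1+0.4)) = 32.1429 GPa = 3.21429e+10 Pa
Step 2: E_line = G*b^2/2
b = 0.318 nm = 3.18e-10 m
E_line = 0.5 * 3.21429e+10 * (3.18e-10)^2 = 1.625e-09 J/m


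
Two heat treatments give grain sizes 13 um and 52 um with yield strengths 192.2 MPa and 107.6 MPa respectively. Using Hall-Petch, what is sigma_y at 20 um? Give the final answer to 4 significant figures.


sigma_y = sigma0 + k / sqrt(d)
1/sqrt(d1) = 1/sqrt(1.3e-05) = 277.35;  1/sqrt(d2) = 138.675
k = (sigma1 - sigma2) / (1/sqrt(d1) - 1/sqrt(d2)) = (192.2 - 107.6) / (277.35 - 138.675) = 0.610059 MPa*m^0.5
sigma0 = sigma1 - k/sqrt(d1) = 192.2 - 0.610059*277.35 = 23 MPa
sigma_y(d3) = 23 + 0.610059 / sqrt(2e-05) = 159.4 MPa


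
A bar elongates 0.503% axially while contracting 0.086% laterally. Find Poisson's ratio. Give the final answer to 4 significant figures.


nu = -epsilon_lat / epsilon_axial
Lateral strain is contraction (negative), so using magnitudes:
nu = 0.086 / 0.503
nu = 0.171


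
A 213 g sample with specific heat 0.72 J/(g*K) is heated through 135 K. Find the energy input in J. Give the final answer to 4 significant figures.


Q = m * cp * dT
Q = 213 * 0.72 * 135
Q = 20700 J


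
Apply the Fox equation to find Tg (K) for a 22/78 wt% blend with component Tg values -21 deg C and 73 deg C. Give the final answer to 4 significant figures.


1/Tg = w1/Tg1 + w2/Tg2 (in Kelvin)
Tg1 = 252.15 K, Tg2 = 346.15 K
1/Tg = 0.22/252.15 + 0.78/346.15
Tg = 319.9 K


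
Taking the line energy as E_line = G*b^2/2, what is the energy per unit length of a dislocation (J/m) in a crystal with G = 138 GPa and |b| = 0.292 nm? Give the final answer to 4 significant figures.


E = G*b^2/2
b = 0.292 nm = 2.92e-10 m
G = 138 GPa = 1.38e+11 Pa
E = 0.5 * 1.38e+11 * (2.92e-10)^2
E = 5.883e-09 J/m


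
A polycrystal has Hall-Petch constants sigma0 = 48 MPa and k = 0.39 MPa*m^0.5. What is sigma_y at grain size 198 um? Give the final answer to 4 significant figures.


sigma_y = sigma0 + k / sqrt(d)
d = 198 um = 1.98e-04 m
sigma_y = 48 + 0.39 / sqrt(1.98e-04)
sigma_y = 75.72 MPa


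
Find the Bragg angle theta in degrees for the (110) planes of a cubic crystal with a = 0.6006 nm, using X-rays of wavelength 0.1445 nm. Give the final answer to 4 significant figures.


d = a / sqrt(h^2+k^2+l^2)
d = 0.6006 / sqrt(2) = 0.424688 nm
lambda = 2*d*sin(theta)  =>  sin(theta) = lambda / (2*d)
sin(theta) = 0.1445 / (2 * 0.424688) = 0.170125
theta = 9.795 deg


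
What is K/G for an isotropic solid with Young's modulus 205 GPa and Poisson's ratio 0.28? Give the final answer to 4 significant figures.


G = E / (2*(1+nu))
G = 205 / (2*(1+0.28)) = 80.0781 GPa
K = E / (3*(1-2*nu))
K = 205 / (3*(1-2*0.28)) = 155.303 GPa
K/G = 155.303 / 80.0781 = 1.939


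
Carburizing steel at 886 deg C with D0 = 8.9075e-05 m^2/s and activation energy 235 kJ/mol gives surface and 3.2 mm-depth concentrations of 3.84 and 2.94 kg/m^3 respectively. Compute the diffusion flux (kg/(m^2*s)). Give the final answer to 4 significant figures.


Step 1: D = D0 * exp(-Qd/(R*T))
T = 886 + 273.15 = 1159.15 K
D = 8.9075e-05 * exp(-235e3 / (8.314 * 1159.15)) = 2.28874e-15 m^2/s
Step 2: J = D * (C1 - C2) / dx
J = 2.28874e-15 * (3.84 - 2.94) / 3.2e-03
J = 6.437e-13 kg/(m^2*s)


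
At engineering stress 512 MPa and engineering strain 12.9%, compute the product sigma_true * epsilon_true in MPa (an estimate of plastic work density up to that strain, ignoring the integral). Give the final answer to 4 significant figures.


sigma_true = sigma_eng * (1 + epsilon_eng)
sigma_true = 512 * (1 + 0.129) = 578.048 MPa
epsilon_true = ln(1 + epsilon_eng)
epsilon_true = ln(1 + 0.129) = 0.121332
sigma_true * epsilon_true = 578.048 * 0.121332 = 70.14 MPa


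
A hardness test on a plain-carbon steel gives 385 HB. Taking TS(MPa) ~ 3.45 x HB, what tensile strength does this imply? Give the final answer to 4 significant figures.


TS (MPa) = 3.45 * HB
TS = 3.45 * 385
TS = 1328 MPa


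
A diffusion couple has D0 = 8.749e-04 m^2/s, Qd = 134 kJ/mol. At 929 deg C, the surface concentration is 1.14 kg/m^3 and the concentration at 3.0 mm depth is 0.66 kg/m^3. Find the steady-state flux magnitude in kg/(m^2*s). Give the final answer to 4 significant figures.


Step 1: D = D0 * exp(-Qd/(R*T))
T = 929 + 273.15 = 1202.15 K
D = 8.749e-04 * exp(-134e3 / (8.314 * 1202.15)) = 1.31617e-09 m^2/s
Step 2: J = D * (C1 - C2) / dx
J = 1.31617e-09 * (1.14 - 0.66) / 3e-03
J = 2.106e-07 kg/(m^2*s)


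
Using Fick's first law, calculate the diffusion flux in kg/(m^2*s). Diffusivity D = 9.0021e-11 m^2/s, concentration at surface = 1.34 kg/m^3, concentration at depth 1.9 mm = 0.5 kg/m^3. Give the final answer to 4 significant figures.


J = -D * (dC/dx) = D * (C1 - C2) / dx
J = 9.0021e-11 * (1.34 - 0.5) / 1.9e-03
J = 3.98e-08 kg/(m^2*s)


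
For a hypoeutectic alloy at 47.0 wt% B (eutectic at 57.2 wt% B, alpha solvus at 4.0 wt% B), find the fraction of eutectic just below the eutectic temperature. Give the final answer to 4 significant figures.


f_primary = (C_e - C0) / (C_e - C_alpha_max)
f_primary = (57.2 - 47.0) / (57.2 - 4.0)
f_primary = 0.191729
f_eutectic = 1 - 0.191729 = 0.8083


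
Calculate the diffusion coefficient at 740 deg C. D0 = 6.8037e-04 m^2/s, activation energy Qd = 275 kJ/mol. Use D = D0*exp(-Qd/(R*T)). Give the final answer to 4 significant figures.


D = D0 * exp(-Qd / (R*T))
T = 1013.15 K
D = 6.8037e-04 * exp(-275e3 / (8.314 * 1013.15))
D = 4.51e-18 m^2/s


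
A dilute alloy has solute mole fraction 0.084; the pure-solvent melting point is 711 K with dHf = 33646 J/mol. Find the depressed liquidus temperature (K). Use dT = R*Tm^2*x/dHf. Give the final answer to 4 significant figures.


dT = R*Tm^2*x / dHf
dT = 8.314 * 711^2 * 0.084 / 33646
dT = 10.4929 K
T_new = 711 - 10.4929 = 700.5 K


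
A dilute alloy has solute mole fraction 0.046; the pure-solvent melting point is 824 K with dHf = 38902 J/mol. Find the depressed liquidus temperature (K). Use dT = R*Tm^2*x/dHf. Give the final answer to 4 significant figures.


dT = R*Tm^2*x / dHf
dT = 8.314 * 824^2 * 0.046 / 38902
dT = 6.67499 K
T_new = 824 - 6.67499 = 817.3 K


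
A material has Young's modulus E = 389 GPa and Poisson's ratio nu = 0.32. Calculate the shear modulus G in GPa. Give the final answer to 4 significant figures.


G = E / (2*(1+nu))
G = 389 / (2*(1+0.32))
G = 147.3 GPa


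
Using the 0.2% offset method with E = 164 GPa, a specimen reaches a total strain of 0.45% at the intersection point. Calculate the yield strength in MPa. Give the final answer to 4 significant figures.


Offset strain = 0.002
Elastic strain at yield = total_strain - offset = 4.5e-03 - 0.002 = 2.5e-03
sigma_y = E * elastic_strain = 164000 * 2.5e-03
sigma_y = 410 MPa


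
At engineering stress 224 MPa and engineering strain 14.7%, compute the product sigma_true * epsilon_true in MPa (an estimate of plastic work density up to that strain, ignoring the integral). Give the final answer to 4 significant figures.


sigma_true = sigma_eng * (1 + epsilon_eng)
sigma_true = 224 * (1 + 0.147) = 256.928 MPa
epsilon_true = ln(1 + epsilon_eng)
epsilon_true = ln(1 + 0.147) = 0.13715
sigma_true * epsilon_true = 256.928 * 0.13715 = 35.24 MPa


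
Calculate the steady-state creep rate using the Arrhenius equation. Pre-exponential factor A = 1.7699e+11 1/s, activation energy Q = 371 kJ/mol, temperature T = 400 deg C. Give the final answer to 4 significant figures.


rate = A * exp(-Q / (R*T))
T = 400 + 273.15 = 673.15 K
rate = 1.7699e+11 * exp(-371e3 / (8.314 * 673.15))
rate = 2.873e-18 1/s


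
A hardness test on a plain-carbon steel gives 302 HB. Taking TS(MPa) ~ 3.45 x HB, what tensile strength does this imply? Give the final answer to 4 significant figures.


TS (MPa) = 3.45 * HB
TS = 3.45 * 302
TS = 1042 MPa


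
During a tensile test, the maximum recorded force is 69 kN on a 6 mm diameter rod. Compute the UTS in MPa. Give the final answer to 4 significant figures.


A0 = pi*(d/2)^2 = pi*(6/2)^2 = 28.2743 mm^2
UTS = F_max / A0 = 69*1000 / 28.2743
UTS = 2440 MPa


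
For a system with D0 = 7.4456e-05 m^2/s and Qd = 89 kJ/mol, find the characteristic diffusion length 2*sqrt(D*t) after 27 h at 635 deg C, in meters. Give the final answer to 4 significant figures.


Step 1: D = D0 * exp(-Qd/(R*T))
T = 908.15 K
D = 7.4456e-05 * exp(-89e3 / (8.314 * 908.15)) = 5.65777e-10 m^2/s
Step 2: L = 2*sqrt(D*t)
t = 27 h = 97200 s
L = 2*sqrt(5.65777e-10 * 97200) = 0.01483 m


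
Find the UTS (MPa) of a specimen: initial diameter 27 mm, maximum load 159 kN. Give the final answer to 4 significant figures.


A0 = pi*(d/2)^2 = pi*(27/2)^2 = 572.555 mm^2
UTS = F_max / A0 = 159*1000 / 572.555
UTS = 277.7 MPa


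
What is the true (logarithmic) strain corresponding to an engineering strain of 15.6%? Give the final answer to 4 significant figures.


epsilon_true = ln(1 + epsilon_eng)
epsilon_true = ln(1 + 0.156)
epsilon_true = 0.145


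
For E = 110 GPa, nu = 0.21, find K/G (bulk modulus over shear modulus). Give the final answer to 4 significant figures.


G = E / (2*(1+nu))
G = 110 / (2*(1+0.21)) = 45.4545 GPa
K = E / (3*(1-2*nu))
K = 110 / (3*(1-2*0.21)) = 63.2184 GPa
K/G = 63.2184 / 45.4545 = 1.391


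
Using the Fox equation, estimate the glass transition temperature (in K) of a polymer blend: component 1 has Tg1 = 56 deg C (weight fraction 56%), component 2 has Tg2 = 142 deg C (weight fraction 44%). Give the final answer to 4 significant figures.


1/Tg = w1/Tg1 + w2/Tg2 (in Kelvin)
Tg1 = 329.15 K, Tg2 = 415.15 K
1/Tg = 0.56/329.15 + 0.44/415.15
Tg = 362.2 K


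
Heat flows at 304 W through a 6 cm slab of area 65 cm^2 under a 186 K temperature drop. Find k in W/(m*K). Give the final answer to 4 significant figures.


k = Q*L / (A*dT)
L = 0.06 m, A = 6.5e-03 m^2
k = 304 * 0.06 / (6.5e-03 * 186)
k = 15.09 W/(m*K)


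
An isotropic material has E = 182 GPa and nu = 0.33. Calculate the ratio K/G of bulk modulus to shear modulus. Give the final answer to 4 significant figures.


G = E / (2*(1+nu))
G = 182 / (2*(1+0.33)) = 68.4211 GPa
K = E / (3*(1-2*nu))
K = 182 / (3*(1-2*0.33)) = 178.431 GPa
K/G = 178.431 / 68.4211 = 2.608


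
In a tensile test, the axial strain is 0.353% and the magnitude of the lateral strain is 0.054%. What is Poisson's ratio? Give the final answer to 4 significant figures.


nu = -epsilon_lat / epsilon_axial
Lateral strain is contraction (negative), so using magnitudes:
nu = 0.054 / 0.353
nu = 0.153


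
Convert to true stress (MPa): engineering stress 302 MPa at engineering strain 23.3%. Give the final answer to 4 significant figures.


sigma_true = sigma_eng * (1 + epsilon_eng)
sigma_true = 302 * (1 + 0.233)
sigma_true = 372.4 MPa


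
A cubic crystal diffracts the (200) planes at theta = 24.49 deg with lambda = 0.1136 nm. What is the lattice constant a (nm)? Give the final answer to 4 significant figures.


d = lambda / (2*sin(theta))
d = 0.1136 / (2*sin(24.49 deg))
d = 0.137021 nm
a = d * sqrt(h^2+k^2+l^2) = 0.137021 * sqrt(4)
a = 0.274 nm


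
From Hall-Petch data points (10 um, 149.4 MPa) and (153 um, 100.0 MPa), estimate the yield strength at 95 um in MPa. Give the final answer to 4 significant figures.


sigma_y = sigma0 + k / sqrt(d)
1/sqrt(d1) = 1/sqrt(1e-05) = 316.228;  1/sqrt(d2) = 80.8452
k = (sigma1 - sigma2) / (1/sqrt(d1) - 1/sqrt(d2)) = (149.4 - 100.0) / (316.228 - 80.8452) = 0.209871 MPa*m^0.5
sigma0 = sigma1 - k/sqrt(d1) = 149.4 - 0.209871*316.228 = 83.0329 MPa
sigma_y(d3) = 83.0329 + 0.209871 / sqrt(9.5e-05) = 104.6 MPa


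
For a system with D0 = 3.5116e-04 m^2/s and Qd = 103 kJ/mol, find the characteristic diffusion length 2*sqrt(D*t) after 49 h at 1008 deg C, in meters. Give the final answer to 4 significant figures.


Step 1: D = D0 * exp(-Qd/(R*T))
T = 1281.15 K
D = 3.5116e-04 * exp(-103e3 / (8.314 * 1281.15)) = 2.21753e-08 m^2/s
Step 2: L = 2*sqrt(D*t)
t = 49 h = 176400 s
L = 2*sqrt(2.21753e-08 * 176400) = 0.1251 m


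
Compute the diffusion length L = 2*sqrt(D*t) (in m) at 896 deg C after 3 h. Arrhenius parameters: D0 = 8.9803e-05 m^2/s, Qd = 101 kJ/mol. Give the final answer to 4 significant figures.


Step 1: D = D0 * exp(-Qd/(R*T))
T = 1169.15 K
D = 8.9803e-05 * exp(-101e3 / (8.314 * 1169.15)) = 2.75871e-09 m^2/s
Step 2: L = 2*sqrt(D*t)
t = 3 h = 10800 s
L = 2*sqrt(2.75871e-09 * 10800) = 0.01092 m


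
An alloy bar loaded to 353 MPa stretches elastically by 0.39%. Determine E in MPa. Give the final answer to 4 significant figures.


E = sigma / epsilon
epsilon = 0.39% = 3.9e-03
E = 353 / 3.9e-03
E = 90510 MPa


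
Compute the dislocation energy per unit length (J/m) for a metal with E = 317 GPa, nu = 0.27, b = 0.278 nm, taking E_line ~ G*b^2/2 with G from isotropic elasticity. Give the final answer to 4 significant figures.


Step 1: G = E / (2*(1+nu))
G = 317 / (2*(1+0.27)) = 124.803 GPa = 1.24803e+11 Pa
Step 2: E_line = G*b^2/2
b = 0.278 nm = 2.78e-10 m
E_line = 0.5 * 1.24803e+11 * (2.78e-10)^2 = 4.823e-09 J/m


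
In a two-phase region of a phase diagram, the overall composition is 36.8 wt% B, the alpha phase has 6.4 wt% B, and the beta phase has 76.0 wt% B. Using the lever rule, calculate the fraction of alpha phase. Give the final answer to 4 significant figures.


f_alpha = (C_beta - C0) / (C_beta - C_alpha)
f_alpha = (76.0 - 36.8) / (76.0 - 6.4)
f_alpha = 0.5632


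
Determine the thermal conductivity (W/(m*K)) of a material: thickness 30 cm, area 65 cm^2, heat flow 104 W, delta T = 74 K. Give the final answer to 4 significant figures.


k = Q*L / (A*dT)
L = 0.3 m, A = 6.5e-03 m^2
k = 104 * 0.3 / (6.5e-03 * 74)
k = 64.86 W/(m*K)


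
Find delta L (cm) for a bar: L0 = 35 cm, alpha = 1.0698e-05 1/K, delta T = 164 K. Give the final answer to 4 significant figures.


dL = L0 * alpha * dT
dL = 35 * 1.0698e-05 * 164
dL = 0.06141 cm


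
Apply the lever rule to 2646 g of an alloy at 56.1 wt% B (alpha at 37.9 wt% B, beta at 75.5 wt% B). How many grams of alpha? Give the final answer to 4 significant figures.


f_alpha = (C_beta - C0) / (C_beta - C_alpha)
f_alpha = (75.5 - 56.1) / (75.5 - 37.9) = 0.515957
m_alpha = f_alpha * m_total = 0.515957 * 2646 = 1365 g


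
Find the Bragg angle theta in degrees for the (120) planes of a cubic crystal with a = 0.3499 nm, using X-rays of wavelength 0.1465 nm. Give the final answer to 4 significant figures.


d = a / sqrt(h^2+k^2+l^2)
d = 0.3499 / sqrt(5) = 0.15648 nm
lambda = 2*d*sin(theta)  =>  sin(theta) = lambda / (2*d)
sin(theta) = 0.1465 / (2 * 0.15648) = 0.468111
theta = 27.91 deg


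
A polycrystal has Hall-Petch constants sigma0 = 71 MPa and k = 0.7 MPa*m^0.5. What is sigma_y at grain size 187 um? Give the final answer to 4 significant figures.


sigma_y = sigma0 + k / sqrt(d)
d = 187 um = 1.87e-04 m
sigma_y = 71 + 0.7 / sqrt(1.87e-04)
sigma_y = 122.2 MPa


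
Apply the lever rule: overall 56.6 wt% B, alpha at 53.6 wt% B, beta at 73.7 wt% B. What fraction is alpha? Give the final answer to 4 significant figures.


f_alpha = (C_beta - C0) / (C_beta - C_alpha)
f_alpha = (73.7 - 56.6) / (73.7 - 53.6)
f_alpha = 0.8507


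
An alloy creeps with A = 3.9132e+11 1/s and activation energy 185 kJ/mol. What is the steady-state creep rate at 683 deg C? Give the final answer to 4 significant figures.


rate = A * exp(-Q / (R*T))
T = 683 + 273.15 = 956.15 K
rate = 3.9132e+11 * exp(-185e3 / (8.314 * 956.15))
rate = 30.59 1/s


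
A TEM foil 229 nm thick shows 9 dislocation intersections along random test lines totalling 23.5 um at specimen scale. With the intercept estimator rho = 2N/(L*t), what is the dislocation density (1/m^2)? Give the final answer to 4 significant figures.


rho = 2N / (L * t)
L = 23.5 um = 2.35e-05 m, t = 229 nm = 2.29e-07 m
rho = 2 * 9 / (2.35e-05 * 2.29e-07)
rho = 3.345e+12 1/m^2


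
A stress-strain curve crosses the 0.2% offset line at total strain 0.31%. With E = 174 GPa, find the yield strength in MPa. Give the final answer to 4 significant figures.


Offset strain = 0.002
Elastic strain at yield = total_strain - offset = 3.1e-03 - 0.002 = 1.1e-03
sigma_y = E * elastic_strain = 174000 * 1.1e-03
sigma_y = 191.4 MPa


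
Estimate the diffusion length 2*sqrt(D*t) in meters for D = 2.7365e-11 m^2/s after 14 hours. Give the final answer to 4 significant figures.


t = 14 hr = 50400 s
Diffusion length = 2*sqrt(D*t)
= 2*sqrt(2.7365e-11 * 50400)
= 2.349e-03 m


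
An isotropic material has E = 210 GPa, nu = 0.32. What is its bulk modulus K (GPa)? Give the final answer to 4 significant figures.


K = E / (3*(1-2*nu))
K = 210 / (3*(1-2*0.32))
K = 194.4 GPa


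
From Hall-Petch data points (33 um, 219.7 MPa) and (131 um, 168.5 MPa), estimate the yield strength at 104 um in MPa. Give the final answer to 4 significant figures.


sigma_y = sigma0 + k / sqrt(d)
1/sqrt(d1) = 1/sqrt(3.3e-05) = 174.078;  1/sqrt(d2) = 87.3704
k = (sigma1 - sigma2) / (1/sqrt(d1) - 1/sqrt(d2)) = (219.7 - 168.5) / (174.078 - 87.3704) = 0.590493 MPa*m^0.5
sigma0 = sigma1 - k/sqrt(d1) = 219.7 - 0.590493*174.078 = 116.908 MPa
sigma_y(d3) = 116.908 + 0.590493 / sqrt(1.04e-04) = 174.8 MPa


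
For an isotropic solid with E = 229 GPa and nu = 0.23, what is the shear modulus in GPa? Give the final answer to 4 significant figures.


G = E / (2*(1+nu))
G = 229 / (2*(1+0.23))
G = 93.09 GPa


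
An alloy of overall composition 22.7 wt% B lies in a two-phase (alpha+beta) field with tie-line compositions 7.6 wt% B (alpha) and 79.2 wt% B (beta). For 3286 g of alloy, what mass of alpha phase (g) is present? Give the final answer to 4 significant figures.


f_alpha = (C_beta - C0) / (C_beta - C_alpha)
f_alpha = (79.2 - 22.7) / (79.2 - 7.6) = 0.789106
m_alpha = f_alpha * m_total = 0.789106 * 3286 = 2593 g


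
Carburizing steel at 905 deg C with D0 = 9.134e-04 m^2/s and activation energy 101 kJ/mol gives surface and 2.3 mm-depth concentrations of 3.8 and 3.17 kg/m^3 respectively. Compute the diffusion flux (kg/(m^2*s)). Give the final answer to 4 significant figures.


Step 1: D = D0 * exp(-Qd/(R*T))
T = 905 + 273.15 = 1178.15 K
D = 9.134e-04 * exp(-101e3 / (8.314 * 1178.15)) = 3.03772e-08 m^2/s
Step 2: J = D * (C1 - C2) / dx
J = 3.03772e-08 * (3.8 - 3.17) / 2.3e-03
J = 8.321e-06 kg/(m^2*s)


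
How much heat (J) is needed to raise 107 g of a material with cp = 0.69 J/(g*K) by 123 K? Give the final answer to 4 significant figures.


Q = m * cp * dT
Q = 107 * 0.69 * 123
Q = 9081 J


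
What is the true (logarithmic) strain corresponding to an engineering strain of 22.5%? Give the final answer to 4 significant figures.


epsilon_true = ln(1 + epsilon_eng)
epsilon_true = ln(1 + 0.225)
epsilon_true = 0.2029


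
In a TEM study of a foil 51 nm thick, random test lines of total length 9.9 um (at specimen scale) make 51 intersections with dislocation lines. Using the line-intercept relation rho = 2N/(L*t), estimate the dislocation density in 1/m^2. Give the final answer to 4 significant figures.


rho = 2N / (L * t)
L = 9.9 um = 9.9e-06 m, t = 51 nm = 5.1e-08 m
rho = 2 * 51 / (9.9e-06 * 5.1e-08)
rho = 2.02e+14 1/m^2


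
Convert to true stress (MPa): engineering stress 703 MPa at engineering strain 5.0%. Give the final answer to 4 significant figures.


sigma_true = sigma_eng * (1 + epsilon_eng)
sigma_true = 703 * (1 + 0.05)
sigma_true = 738.2 MPa


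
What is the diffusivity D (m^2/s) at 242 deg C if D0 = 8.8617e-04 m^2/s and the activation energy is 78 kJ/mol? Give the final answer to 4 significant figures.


D = D0 * exp(-Qd / (R*T))
T = 515.15 K
D = 8.8617e-04 * exp(-78e3 / (8.314 * 515.15))
D = 1.092e-11 m^2/s


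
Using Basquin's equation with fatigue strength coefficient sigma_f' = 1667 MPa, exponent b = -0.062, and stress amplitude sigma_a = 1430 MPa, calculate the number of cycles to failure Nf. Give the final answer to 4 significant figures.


sigma_a = sigma_f' * (2*Nf)^b
2*Nf = (sigma_a / sigma_f')^(1/b)
2*Nf = (1430 / 1667)^(1/-0.062)
2*Nf = 11.8628
Nf = 5.931 cycles


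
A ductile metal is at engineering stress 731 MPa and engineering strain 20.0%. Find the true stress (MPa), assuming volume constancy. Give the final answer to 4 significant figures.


sigma_true = sigma_eng * (1 + epsilon_eng)
sigma_true = 731 * (1 + 0.2)
sigma_true = 877.2 MPa


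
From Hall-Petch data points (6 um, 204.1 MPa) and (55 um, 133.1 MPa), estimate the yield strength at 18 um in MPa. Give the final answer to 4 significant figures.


sigma_y = sigma0 + k / sqrt(d)
1/sqrt(d1) = 1/sqrt(6e-06) = 408.248;  1/sqrt(d2) = 134.84
k = (sigma1 - sigma2) / (1/sqrt(d1) - 1/sqrt(d2)) = (204.1 - 133.1) / (408.248 - 134.84) = 0.259685 MPa*m^0.5
sigma0 = sigma1 - k/sqrt(d1) = 204.1 - 0.259685*408.248 = 98.0841 MPa
sigma_y(d3) = 98.0841 + 0.259685 / sqrt(1.8e-05) = 159.3 MPa


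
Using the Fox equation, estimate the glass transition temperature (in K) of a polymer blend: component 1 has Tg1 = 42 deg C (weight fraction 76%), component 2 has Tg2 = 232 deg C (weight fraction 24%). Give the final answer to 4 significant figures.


1/Tg = w1/Tg1 + w2/Tg2 (in Kelvin)
Tg1 = 315.15 K, Tg2 = 505.15 K
1/Tg = 0.76/315.15 + 0.24/505.15
Tg = 346.4 K


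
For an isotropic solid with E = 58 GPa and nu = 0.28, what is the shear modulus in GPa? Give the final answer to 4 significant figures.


G = E / (2*(1+nu))
G = 58 / (2*(1+0.28))
G = 22.66 GPa


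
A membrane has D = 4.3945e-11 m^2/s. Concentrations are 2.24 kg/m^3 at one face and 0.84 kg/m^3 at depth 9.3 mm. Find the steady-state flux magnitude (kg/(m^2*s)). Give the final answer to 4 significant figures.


J = -D * (dC/dx) = D * (C1 - C2) / dx
J = 4.3945e-11 * (2.24 - 0.84) / 9.3e-03
J = 6.615e-09 kg/(m^2*s)


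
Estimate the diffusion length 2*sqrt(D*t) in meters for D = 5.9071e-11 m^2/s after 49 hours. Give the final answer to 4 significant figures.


t = 49 hr = 176400 s
Diffusion length = 2*sqrt(D*t)
= 2*sqrt(5.9071e-11 * 176400)
= 6.456e-03 m


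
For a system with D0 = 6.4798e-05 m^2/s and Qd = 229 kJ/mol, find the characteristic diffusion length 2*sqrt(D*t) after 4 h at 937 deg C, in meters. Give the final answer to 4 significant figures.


Step 1: D = D0 * exp(-Qd/(R*T))
T = 1210.15 K
D = 6.4798e-05 * exp(-229e3 / (8.314 * 1210.15)) = 8.44696e-15 m^2/s
Step 2: L = 2*sqrt(D*t)
t = 4 h = 14400 s
L = 2*sqrt(8.44696e-15 * 14400) = 2.206e-05 m


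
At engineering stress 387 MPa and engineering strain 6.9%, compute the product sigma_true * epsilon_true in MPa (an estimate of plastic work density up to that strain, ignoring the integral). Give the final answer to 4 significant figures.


sigma_true = sigma_eng * (1 + epsilon_eng)
sigma_true = 387 * (1 + 0.069) = 413.703 MPa
epsilon_true = ln(1 + epsilon_eng)
epsilon_true = ln(1 + 0.069) = 0.0667236
sigma_true * epsilon_true = 413.703 * 0.0667236 = 27.6 MPa


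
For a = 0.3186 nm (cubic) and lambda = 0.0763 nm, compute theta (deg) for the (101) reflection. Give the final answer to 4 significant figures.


d = a / sqrt(h^2+k^2+l^2)
d = 0.3186 / sqrt(2) = 0.225284 nm
lambda = 2*d*sin(theta)  =>  sin(theta) = lambda / (2*d)
sin(theta) = 0.0763 / (2 * 0.225284) = 0.169342
theta = 9.75 deg


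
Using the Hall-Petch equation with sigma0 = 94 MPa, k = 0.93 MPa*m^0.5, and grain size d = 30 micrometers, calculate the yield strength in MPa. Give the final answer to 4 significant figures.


sigma_y = sigma0 + k / sqrt(d)
d = 30 um = 3e-05 m
sigma_y = 94 + 0.93 / sqrt(3e-05)
sigma_y = 263.8 MPa


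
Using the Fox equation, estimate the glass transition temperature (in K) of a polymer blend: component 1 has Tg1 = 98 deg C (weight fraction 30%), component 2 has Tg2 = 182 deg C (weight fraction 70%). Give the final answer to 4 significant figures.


1/Tg = w1/Tg1 + w2/Tg2 (in Kelvin)
Tg1 = 371.15 K, Tg2 = 455.15 K
1/Tg = 0.3/371.15 + 0.7/455.15
Tg = 426.2 K


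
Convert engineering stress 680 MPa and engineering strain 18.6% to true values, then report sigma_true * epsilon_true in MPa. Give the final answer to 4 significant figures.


sigma_true = sigma_eng * (1 + epsilon_eng)
sigma_true = 680 * (1 + 0.186) = 806.48 MPa
epsilon_true = ln(1 + epsilon_eng)
epsilon_true = ln(1 + 0.186) = 0.170586
sigma_true * epsilon_true = 806.48 * 0.170586 = 137.6 MPa


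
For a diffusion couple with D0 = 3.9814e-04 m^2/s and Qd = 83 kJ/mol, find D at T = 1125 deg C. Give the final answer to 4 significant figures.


D = D0 * exp(-Qd / (R*T))
T = 1398.15 K
D = 3.9814e-04 * exp(-83e3 / (8.314 * 1398.15))
D = 3.155e-07 m^2/s


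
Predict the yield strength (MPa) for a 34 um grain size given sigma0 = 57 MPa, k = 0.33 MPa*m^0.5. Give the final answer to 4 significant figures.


sigma_y = sigma0 + k / sqrt(d)
d = 34 um = 3.4e-05 m
sigma_y = 57 + 0.33 / sqrt(3.4e-05)
sigma_y = 113.6 MPa


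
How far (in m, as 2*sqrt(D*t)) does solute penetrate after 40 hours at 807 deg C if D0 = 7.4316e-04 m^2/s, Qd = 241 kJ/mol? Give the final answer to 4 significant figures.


Step 1: D = D0 * exp(-Qd/(R*T))
T = 1080.15 K
D = 7.4316e-04 * exp(-241e3 / (8.314 * 1080.15)) = 1.64519e-15 m^2/s
Step 2: L = 2*sqrt(D*t)
t = 40 h = 144000 s
L = 2*sqrt(1.64519e-15 * 144000) = 3.078e-05 m


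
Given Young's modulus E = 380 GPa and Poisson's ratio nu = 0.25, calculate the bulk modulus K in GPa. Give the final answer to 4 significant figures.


K = E / (3*(1-2*nu))
K = 380 / (3*(1-2*0.25))
K = 253.3 GPa


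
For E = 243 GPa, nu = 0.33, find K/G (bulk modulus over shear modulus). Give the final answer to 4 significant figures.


G = E / (2*(1+nu))
G = 243 / (2*(1+0.33)) = 91.3534 GPa
K = E / (3*(1-2*nu))
K = 243 / (3*(1-2*0.33)) = 238.235 GPa
K/G = 238.235 / 91.3534 = 2.608


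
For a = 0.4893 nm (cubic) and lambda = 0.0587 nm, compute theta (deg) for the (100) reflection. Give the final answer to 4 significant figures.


d = a / sqrt(h^2+k^2+l^2)
d = 0.4893 / sqrt(1) = 0.4893 nm
lambda = 2*d*sin(theta)  =>  sin(theta) = lambda / (2*d)
sin(theta) = 0.0587 / (2 * 0.4893) = 0.0599837
theta = 3.439 deg


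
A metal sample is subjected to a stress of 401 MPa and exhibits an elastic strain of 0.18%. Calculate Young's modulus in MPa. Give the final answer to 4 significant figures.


E = sigma / epsilon
epsilon = 0.18% = 1.8e-03
E = 401 / 1.8e-03
E = 222800 MPa


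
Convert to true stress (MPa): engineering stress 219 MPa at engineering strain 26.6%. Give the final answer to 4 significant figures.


sigma_true = sigma_eng * (1 + epsilon_eng)
sigma_true = 219 * (1 + 0.266)
sigma_true = 277.3 MPa


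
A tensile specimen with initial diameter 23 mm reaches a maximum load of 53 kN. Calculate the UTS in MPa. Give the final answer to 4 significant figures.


A0 = pi*(d/2)^2 = pi*(23/2)^2 = 415.476 mm^2
UTS = F_max / A0 = 53*1000 / 415.476
UTS = 127.6 MPa


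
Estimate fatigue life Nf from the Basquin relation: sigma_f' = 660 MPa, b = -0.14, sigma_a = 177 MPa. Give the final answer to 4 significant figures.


sigma_a = sigma_f' * (2*Nf)^b
2*Nf = (sigma_a / sigma_f')^(1/b)
2*Nf = (177 / 660)^(1/-0.14)
2*Nf = 12096.2
Nf = 6048 cycles


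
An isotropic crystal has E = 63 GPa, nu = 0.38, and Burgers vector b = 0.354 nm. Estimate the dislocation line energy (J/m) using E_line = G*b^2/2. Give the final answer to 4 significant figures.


Step 1: G = E / (2*(1+nu))
G = 63 / (2*(1+0.38)) = 22.8261 GPa = 2.28261e+10 Pa
Step 2: E_line = G*b^2/2
b = 0.354 nm = 3.54e-10 m
E_line = 0.5 * 2.28261e+10 * (3.54e-10)^2 = 1.43e-09 J/m


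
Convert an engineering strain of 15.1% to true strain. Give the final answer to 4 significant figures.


epsilon_true = ln(1 + epsilon_eng)
epsilon_true = ln(1 + 0.151)
epsilon_true = 0.1406


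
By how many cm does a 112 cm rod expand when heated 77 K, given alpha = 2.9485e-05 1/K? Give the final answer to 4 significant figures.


dL = L0 * alpha * dT
dL = 112 * 2.9485e-05 * 77
dL = 0.2543 cm


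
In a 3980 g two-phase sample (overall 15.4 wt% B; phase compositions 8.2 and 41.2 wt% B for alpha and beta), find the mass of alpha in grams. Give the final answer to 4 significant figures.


f_alpha = (C_beta - C0) / (C_beta - C_alpha)
f_alpha = (41.2 - 15.4) / (41.2 - 8.2) = 0.781818
m_alpha = f_alpha * m_total = 0.781818 * 3980 = 3112 g


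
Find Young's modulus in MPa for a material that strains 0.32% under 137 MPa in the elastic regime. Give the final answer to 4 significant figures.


E = sigma / epsilon
epsilon = 0.32% = 3.2e-03
E = 137 / 3.2e-03
E = 42810 MPa


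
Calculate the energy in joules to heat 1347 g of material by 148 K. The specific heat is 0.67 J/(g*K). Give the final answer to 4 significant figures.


Q = m * cp * dT
Q = 1347 * 0.67 * 148
Q = 133600 J


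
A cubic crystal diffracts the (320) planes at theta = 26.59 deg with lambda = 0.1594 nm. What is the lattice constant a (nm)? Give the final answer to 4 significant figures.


d = lambda / (2*sin(theta))
d = 0.1594 / (2*sin(26.59 deg))
d = 0.17806 nm
a = d * sqrt(h^2+k^2+l^2) = 0.17806 * sqrt(13)
a = 0.642 nm


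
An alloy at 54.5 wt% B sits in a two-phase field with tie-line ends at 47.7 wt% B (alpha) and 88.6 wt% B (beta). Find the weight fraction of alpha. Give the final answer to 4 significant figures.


f_alpha = (C_beta - C0) / (C_beta - C_alpha)
f_alpha = (88.6 - 54.5) / (88.6 - 47.7)
f_alpha = 0.8337


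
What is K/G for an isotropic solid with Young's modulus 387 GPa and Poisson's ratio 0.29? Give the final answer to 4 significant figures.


G = E / (2*(1+nu))
G = 387 / (2*(1+0.29)) = 150 GPa
K = E / (3*(1-2*nu))
K = 387 / (3*(1-2*0.29)) = 307.143 GPa
K/G = 307.143 / 150 = 2.048


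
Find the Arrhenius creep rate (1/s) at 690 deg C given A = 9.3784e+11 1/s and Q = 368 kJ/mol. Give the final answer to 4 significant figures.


rate = A * exp(-Q / (R*T))
T = 690 + 273.15 = 963.15 K
rate = 9.3784e+11 * exp(-368e3 / (8.314 * 963.15))
rate = 1.032e-08 1/s


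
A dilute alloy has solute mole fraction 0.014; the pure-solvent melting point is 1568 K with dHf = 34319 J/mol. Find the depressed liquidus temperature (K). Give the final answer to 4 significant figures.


dT = R*Tm^2*x / dHf
dT = 8.314 * 1568^2 * 0.014 / 34319
dT = 8.33865 K
T_new = 1568 - 8.33865 = 1560 K


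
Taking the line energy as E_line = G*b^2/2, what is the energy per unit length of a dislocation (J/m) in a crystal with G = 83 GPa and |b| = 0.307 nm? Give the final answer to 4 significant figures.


E = G*b^2/2
b = 0.307 nm = 3.07e-10 m
G = 83 GPa = 8.3e+10 Pa
E = 0.5 * 8.3e+10 * (3.07e-10)^2
E = 3.911e-09 J/m


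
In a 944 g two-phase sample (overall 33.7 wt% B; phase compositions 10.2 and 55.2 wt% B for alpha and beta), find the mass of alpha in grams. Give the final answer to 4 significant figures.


f_alpha = (C_beta - C0) / (C_beta - C_alpha)
f_alpha = (55.2 - 33.7) / (55.2 - 10.2) = 0.477778
m_alpha = f_alpha * m_total = 0.477778 * 944 = 451 g


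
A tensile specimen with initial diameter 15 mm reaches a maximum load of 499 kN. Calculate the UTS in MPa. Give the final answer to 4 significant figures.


A0 = pi*(d/2)^2 = pi*(15/2)^2 = 176.715 mm^2
UTS = F_max / A0 = 499*1000 / 176.715
UTS = 2824 MPa


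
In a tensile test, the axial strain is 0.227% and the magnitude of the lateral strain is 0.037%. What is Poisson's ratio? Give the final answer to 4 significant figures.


nu = -epsilon_lat / epsilon_axial
Lateral strain is contraction (negative), so using magnitudes:
nu = 0.037 / 0.227
nu = 0.163


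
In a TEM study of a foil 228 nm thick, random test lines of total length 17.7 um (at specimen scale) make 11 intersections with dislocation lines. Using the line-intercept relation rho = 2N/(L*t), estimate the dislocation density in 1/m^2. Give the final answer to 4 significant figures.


rho = 2N / (L * t)
L = 17.7 um = 1.77e-05 m, t = 228 nm = 2.28e-07 m
rho = 2 * 11 / (1.77e-05 * 2.28e-07)
rho = 5.451e+12 1/m^2


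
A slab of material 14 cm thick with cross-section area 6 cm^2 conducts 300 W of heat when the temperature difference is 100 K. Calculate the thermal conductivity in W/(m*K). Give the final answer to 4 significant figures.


k = Q*L / (A*dT)
L = 0.14 m, A = 6e-04 m^2
k = 300 * 0.14 / (6e-04 * 100)
k = 700 W/(m*K)


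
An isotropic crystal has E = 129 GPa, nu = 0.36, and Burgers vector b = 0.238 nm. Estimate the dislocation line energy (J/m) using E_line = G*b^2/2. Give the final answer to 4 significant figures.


Step 1: G = E / (2*(1+nu))
G = 129 / (2*(1+0.36)) = 47.4265 GPa = 4.74265e+10 Pa
Step 2: E_line = G*b^2/2
b = 0.238 nm = 2.38e-10 m
E_line = 0.5 * 4.74265e+10 * (2.38e-10)^2 = 1.343e-09 J/m


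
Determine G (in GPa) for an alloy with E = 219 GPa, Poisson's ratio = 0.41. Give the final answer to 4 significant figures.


G = E / (2*(1+nu))
G = 219 / (2*(1+0.41))
G = 77.66 GPa


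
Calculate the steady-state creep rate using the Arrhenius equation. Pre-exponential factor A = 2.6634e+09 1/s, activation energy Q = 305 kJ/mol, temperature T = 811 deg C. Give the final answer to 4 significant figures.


rate = A * exp(-Q / (R*T))
T = 811 + 273.15 = 1084.15 K
rate = 2.6634e+09 * exp(-305e3 / (8.314 * 1084.15))
rate = 5.369e-06 1/s


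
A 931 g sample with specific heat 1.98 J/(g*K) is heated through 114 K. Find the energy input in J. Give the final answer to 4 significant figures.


Q = m * cp * dT
Q = 931 * 1.98 * 114
Q = 210100 J


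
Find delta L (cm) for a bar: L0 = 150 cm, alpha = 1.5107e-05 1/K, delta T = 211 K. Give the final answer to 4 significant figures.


dL = L0 * alpha * dT
dL = 150 * 1.5107e-05 * 211
dL = 0.4781 cm


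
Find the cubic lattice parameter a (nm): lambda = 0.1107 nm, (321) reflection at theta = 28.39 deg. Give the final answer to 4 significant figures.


d = lambda / (2*sin(theta))
d = 0.1107 / (2*sin(28.39 deg))
d = 0.116411 nm
a = d * sqrt(h^2+k^2+l^2) = 0.116411 * sqrt(14)
a = 0.4356 nm


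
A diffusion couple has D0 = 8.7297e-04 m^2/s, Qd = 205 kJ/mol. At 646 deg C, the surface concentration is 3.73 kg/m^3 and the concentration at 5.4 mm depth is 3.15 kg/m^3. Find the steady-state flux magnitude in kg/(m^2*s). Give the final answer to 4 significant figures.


Step 1: D = D0 * exp(-Qd/(R*T))
T = 646 + 273.15 = 919.15 K
D = 8.7297e-04 * exp(-205e3 / (8.314 * 919.15)) = 1.95243e-15 m^2/s
Step 2: J = D * (C1 - C2) / dx
J = 1.95243e-15 * (3.73 - 3.15) / 5.4e-03
J = 2.097e-13 kg/(m^2*s)


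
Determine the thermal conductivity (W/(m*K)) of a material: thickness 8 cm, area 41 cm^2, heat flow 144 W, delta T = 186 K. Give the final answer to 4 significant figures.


k = Q*L / (A*dT)
L = 0.08 m, A = 4.1e-03 m^2
k = 144 * 0.08 / (4.1e-03 * 186)
k = 15.11 W/(m*K)
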